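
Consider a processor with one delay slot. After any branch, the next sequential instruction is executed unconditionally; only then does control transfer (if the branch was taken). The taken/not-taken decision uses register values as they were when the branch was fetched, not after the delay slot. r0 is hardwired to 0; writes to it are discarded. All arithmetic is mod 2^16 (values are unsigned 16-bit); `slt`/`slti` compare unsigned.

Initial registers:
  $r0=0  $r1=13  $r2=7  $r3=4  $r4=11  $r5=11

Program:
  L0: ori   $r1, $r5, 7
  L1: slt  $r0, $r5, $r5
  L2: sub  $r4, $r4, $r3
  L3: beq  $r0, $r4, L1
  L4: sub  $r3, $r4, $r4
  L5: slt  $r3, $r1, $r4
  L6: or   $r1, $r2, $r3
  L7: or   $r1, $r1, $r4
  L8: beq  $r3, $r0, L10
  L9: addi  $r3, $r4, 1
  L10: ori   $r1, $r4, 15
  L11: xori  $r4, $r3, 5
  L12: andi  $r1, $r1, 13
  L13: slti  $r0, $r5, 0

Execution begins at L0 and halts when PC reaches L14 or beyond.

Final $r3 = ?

8

#0 ori   $r1, $r5, 7 ; 0/15/7/4/11/11
#1 slt  $r0, $r5, $r5 ; 0/15/7/4/11/11
#2 sub  $r4, $r4, $r3 ; 0/15/7/4/7/11
#3 beq  $r0, $r4, L1 ; 0/15/7/4/7/11 ; →fallthru
#4 sub  $r3, $r4, $r4 ; 0/15/7/0/7/11
#5 slt  $r3, $r1, $r4 ; 0/15/7/0/7/11
#6 or   $r1, $r2, $r3 ; 0/7/7/0/7/11
#7 or   $r1, $r1, $r4 ; 0/7/7/0/7/11
#8 beq  $r3, $r0, L10 ; 0/7/7/0/7/11 ; →target
#9 addi  $r3, $r4, 1 ; 0/7/7/8/7/11
#10 ori   $r1, $r4, 15 ; 0/15/7/8/7/11
#11 xori  $r4, $r3, 5 ; 0/15/7/8/13/11
#12 andi  $r1, $r1, 13 ; 0/13/7/8/13/11
#13 slti  $r0, $r5, 0 ; 0/13/7/8/13/11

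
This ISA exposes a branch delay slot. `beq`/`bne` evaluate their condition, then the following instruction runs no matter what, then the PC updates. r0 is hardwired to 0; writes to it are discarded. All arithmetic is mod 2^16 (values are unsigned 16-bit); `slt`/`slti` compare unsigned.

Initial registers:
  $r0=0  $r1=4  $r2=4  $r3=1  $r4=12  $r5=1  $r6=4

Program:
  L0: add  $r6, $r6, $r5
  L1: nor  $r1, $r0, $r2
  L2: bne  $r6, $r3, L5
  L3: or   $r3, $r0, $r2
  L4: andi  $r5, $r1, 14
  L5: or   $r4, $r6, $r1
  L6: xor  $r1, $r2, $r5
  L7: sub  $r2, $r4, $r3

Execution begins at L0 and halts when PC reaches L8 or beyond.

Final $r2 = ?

65531

[0] add  $r6, $r6, $r5  →  {$r0:0, $r1:4, $r2:4, $r3:1, $r4:12, $r5:1, $r6:5}
[1] nor  $r1, $r0, $r2  →  {$r0:0, $r1:65531, $r2:4, $r3:1, $r4:12, $r5:1, $r6:5}
[2] bne  $r6, $r3, L5  →  {$r0:0, $r1:65531, $r2:4, $r3:1, $r4:12, $r5:1, $r6:5}  ⟨branch taken⟩
[3] or   $r3, $r0, $r2  →  {$r0:0, $r1:65531, $r2:4, $r3:4, $r4:12, $r5:1, $r6:5}
[5] or   $r4, $r6, $r1  →  {$r0:0, $r1:65531, $r2:4, $r3:4, $r4:65535, $r5:1, $r6:5}
[6] xor  $r1, $r2, $r5  →  {$r0:0, $r1:5, $r2:4, $r3:4, $r4:65535, $r5:1, $r6:5}
[7] sub  $r2, $r4, $r3  →  {$r0:0, $r1:5, $r2:65531, $r3:4, $r4:65535, $r5:1, $r6:5}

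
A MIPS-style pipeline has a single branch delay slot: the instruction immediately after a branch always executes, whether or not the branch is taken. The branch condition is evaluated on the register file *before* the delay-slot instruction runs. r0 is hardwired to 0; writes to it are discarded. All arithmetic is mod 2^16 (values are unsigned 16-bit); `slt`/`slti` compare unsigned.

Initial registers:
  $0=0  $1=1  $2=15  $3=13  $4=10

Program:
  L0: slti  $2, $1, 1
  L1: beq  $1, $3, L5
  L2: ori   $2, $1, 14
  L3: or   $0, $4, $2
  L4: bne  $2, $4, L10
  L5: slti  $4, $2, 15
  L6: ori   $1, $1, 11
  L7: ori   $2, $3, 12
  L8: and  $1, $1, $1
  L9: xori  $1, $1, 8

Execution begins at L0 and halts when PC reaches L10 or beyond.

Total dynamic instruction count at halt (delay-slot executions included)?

6

PC=0  slti  $2, $1, 1        | $0=0 $1=1 $2=0 $3=13 $4=10
PC=1  beq  $1, $3, L5        | $0=0 $1=1 $2=0 $3=13 $4=10  [not taken]
PC=2  ori   $2, $1, 14       | $0=0 $1=1 $2=15 $3=13 $4=10
PC=3  or   $0, $4, $2        | $0=0 $1=1 $2=15 $3=13 $4=10
PC=4  bne  $2, $4, L10       | $0=0 $1=1 $2=15 $3=13 $4=10  [TAKEN]
PC=5  slti  $4, $2, 15       | $0=0 $1=1 $2=15 $3=13 $4=0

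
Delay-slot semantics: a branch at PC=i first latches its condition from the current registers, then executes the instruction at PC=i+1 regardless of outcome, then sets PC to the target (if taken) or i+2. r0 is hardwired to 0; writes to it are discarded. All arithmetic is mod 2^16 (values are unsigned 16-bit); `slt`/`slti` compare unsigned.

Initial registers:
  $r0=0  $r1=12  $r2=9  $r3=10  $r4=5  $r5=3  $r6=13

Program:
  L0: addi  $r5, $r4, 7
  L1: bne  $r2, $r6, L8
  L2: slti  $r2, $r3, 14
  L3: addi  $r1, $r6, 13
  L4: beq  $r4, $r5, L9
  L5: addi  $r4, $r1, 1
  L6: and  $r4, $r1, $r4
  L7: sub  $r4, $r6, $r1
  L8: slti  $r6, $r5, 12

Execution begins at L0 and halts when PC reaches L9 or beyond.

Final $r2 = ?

1

PC=0  addi  $r5, $r4, 7      | $r0=0 $r1=12 $r2=9 $r3=10 $r4=5 $r5=12 $r6=13
PC=1  bne  $r2, $r6, L8      | $r0=0 $r1=12 $r2=9 $r3=10 $r4=5 $r5=12 $r6=13  [TAKEN]
PC=2  slti  $r2, $r3, 14     | $r0=0 $r1=12 $r2=1 $r3=10 $r4=5 $r5=12 $r6=13
PC=8  slti  $r6, $r5, 12     | $r0=0 $r1=12 $r2=1 $r3=10 $r4=5 $r5=12 $r6=0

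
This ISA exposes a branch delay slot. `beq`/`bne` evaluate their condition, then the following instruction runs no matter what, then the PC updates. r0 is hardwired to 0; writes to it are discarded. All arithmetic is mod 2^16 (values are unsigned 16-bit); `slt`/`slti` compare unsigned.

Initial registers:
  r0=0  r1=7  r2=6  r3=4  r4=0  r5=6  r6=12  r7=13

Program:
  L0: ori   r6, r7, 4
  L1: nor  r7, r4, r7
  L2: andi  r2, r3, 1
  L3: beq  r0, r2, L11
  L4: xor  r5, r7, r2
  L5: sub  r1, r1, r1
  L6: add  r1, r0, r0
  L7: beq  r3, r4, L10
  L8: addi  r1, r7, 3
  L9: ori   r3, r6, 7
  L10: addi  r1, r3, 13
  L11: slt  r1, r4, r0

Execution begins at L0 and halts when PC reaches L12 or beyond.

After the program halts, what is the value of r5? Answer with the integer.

65522

  step pc=0: ori   r6, r7, 4  regs=(0,7,6,4,0,6,13,13)
  step pc=1: nor  r7, r4, r7  regs=(0,7,6,4,0,6,13,65522)
  step pc=2: andi  r2, r3, 1  regs=(0,7,0,4,0,6,13,65522)
  step pc=3: beq  r0, r2, L11  cond=T  regs=(0,7,0,4,0,6,13,65522)
  step pc=4: xor  r5, r7, r2  regs=(0,7,0,4,0,65522,13,65522)
  step pc=11: slt  r1, r4, r0  regs=(0,0,0,4,0,65522,13,65522)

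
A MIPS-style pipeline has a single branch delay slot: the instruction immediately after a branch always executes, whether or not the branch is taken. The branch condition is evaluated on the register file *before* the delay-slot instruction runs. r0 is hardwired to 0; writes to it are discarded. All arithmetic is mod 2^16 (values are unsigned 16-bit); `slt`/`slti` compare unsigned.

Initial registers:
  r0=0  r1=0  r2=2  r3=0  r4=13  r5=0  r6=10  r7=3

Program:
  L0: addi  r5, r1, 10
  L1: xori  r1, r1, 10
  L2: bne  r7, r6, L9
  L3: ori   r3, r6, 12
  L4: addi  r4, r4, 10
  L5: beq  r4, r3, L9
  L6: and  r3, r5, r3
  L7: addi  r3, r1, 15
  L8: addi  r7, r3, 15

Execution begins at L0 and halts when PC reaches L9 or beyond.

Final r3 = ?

  step pc=0: addi  r5, r1, 10  regs=(0,0,2,0,13,10,10,3)
  step pc=1: xori  r1, r1, 10  regs=(0,10,2,0,13,10,10,3)
  step pc=2: bne  r7, r6, L9  cond=T  regs=(0,10,2,0,13,10,10,3)
  step pc=3: ori   r3, r6, 12  regs=(0,10,2,14,13,10,10,3)

14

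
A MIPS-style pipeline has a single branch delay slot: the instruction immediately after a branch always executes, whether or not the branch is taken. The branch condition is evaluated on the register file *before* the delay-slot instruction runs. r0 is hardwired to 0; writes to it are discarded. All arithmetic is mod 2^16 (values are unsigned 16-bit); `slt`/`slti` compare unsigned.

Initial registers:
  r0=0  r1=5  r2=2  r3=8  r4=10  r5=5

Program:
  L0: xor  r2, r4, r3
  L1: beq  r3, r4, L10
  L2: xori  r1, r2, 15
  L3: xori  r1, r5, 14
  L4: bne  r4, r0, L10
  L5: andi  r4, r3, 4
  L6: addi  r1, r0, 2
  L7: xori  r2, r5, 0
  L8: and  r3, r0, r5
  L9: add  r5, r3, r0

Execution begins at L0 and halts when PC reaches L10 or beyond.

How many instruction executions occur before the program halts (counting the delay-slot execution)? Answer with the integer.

[0] xor  r2, r4, r3  →  {r0:0, r1:5, r2:2, r3:8, r4:10, r5:5}
[1] beq  r3, r4, L10  →  {r0:0, r1:5, r2:2, r3:8, r4:10, r5:5}  ⟨branch fallthrough⟩
[2] xori  r1, r2, 15  →  {r0:0, r1:13, r2:2, r3:8, r4:10, r5:5}
[3] xori  r1, r5, 14  →  {r0:0, r1:11, r2:2, r3:8, r4:10, r5:5}
[4] bne  r4, r0, L10  →  {r0:0, r1:11, r2:2, r3:8, r4:10, r5:5}  ⟨branch taken⟩
[5] andi  r4, r3, 4  →  {r0:0, r1:11, r2:2, r3:8, r4:0, r5:5}

6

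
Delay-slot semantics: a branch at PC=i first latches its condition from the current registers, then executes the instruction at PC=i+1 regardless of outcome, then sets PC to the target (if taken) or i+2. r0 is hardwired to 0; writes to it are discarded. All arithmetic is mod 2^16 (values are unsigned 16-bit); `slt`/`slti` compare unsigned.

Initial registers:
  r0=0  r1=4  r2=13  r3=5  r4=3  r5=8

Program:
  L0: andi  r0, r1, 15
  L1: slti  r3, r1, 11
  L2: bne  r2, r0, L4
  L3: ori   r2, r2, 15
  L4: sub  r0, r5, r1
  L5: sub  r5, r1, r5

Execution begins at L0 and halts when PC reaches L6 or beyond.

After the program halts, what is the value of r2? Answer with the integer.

15

PC=0  andi  r0, r1, 15       | r0=0 r1=4 r2=13 r3=5 r4=3 r5=8
PC=1  slti  r3, r1, 11       | r0=0 r1=4 r2=13 r3=1 r4=3 r5=8
PC=2  bne  r2, r0, L4        | r0=0 r1=4 r2=13 r3=1 r4=3 r5=8  [TAKEN]
PC=3  ori   r2, r2, 15       | r0=0 r1=4 r2=15 r3=1 r4=3 r5=8
PC=4  sub  r0, r5, r1        | r0=0 r1=4 r2=15 r3=1 r4=3 r5=8
PC=5  sub  r5, r1, r5        | r0=0 r1=4 r2=15 r3=1 r4=3 r5=65532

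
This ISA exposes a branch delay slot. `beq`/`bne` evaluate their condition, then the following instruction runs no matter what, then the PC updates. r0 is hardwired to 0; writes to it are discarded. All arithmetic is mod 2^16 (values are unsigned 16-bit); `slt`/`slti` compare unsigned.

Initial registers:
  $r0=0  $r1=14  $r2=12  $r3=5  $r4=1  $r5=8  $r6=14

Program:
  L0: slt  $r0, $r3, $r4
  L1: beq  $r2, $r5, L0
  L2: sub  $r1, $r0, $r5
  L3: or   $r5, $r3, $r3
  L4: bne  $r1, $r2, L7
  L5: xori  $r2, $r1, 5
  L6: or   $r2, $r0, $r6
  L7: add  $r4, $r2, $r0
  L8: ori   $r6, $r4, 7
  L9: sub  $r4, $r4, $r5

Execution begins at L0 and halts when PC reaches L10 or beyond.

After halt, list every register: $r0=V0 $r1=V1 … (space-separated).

$r0=0 $r1=65528 $r2=65533 $r3=5 $r4=65528 $r5=5 $r6=65535

#0 slt  $r0, $r3, $r4 ; 0/14/12/5/1/8/14
#1 beq  $r2, $r5, L0 ; 0/14/12/5/1/8/14 ; →fallthru
#2 sub  $r1, $r0, $r5 ; 0/65528/12/5/1/8/14
#3 or   $r5, $r3, $r3 ; 0/65528/12/5/1/5/14
#4 bne  $r1, $r2, L7 ; 0/65528/12/5/1/5/14 ; →target
#5 xori  $r2, $r1, 5 ; 0/65528/65533/5/1/5/14
#7 add  $r4, $r2, $r0 ; 0/65528/65533/5/65533/5/14
#8 ori   $r6, $r4, 7 ; 0/65528/65533/5/65533/5/65535
#9 sub  $r4, $r4, $r5 ; 0/65528/65533/5/65528/5/65535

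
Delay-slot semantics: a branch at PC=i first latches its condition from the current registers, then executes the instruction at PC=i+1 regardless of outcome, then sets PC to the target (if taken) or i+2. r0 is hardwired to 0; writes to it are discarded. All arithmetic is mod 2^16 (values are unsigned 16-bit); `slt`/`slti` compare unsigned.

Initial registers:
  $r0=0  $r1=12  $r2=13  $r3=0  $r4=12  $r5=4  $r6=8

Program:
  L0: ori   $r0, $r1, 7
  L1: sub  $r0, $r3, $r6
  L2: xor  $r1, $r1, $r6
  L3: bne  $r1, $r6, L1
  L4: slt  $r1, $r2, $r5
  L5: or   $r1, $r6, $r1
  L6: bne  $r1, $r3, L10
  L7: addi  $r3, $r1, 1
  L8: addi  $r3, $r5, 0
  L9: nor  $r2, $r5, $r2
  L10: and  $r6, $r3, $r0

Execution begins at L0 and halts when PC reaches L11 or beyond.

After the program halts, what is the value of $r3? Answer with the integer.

9

#0 ori   $r0, $r1, 7 ; 0/12/13/0/12/4/8
#1 sub  $r0, $r3, $r6 ; 0/12/13/0/12/4/8
#2 xor  $r1, $r1, $r6 ; 0/4/13/0/12/4/8
#3 bne  $r1, $r6, L1 ; 0/4/13/0/12/4/8 ; →target
#4 slt  $r1, $r2, $r5 ; 0/0/13/0/12/4/8
#1 sub  $r0, $r3, $r6 ; 0/0/13/0/12/4/8
#2 xor  $r1, $r1, $r6 ; 0/8/13/0/12/4/8
#3 bne  $r1, $r6, L1 ; 0/8/13/0/12/4/8 ; →fallthru
#4 slt  $r1, $r2, $r5 ; 0/0/13/0/12/4/8
#5 or   $r1, $r6, $r1 ; 0/8/13/0/12/4/8
#6 bne  $r1, $r3, L10 ; 0/8/13/0/12/4/8 ; →target
#7 addi  $r3, $r1, 1 ; 0/8/13/9/12/4/8
#10 and  $r6, $r3, $r0 ; 0/8/13/9/12/4/0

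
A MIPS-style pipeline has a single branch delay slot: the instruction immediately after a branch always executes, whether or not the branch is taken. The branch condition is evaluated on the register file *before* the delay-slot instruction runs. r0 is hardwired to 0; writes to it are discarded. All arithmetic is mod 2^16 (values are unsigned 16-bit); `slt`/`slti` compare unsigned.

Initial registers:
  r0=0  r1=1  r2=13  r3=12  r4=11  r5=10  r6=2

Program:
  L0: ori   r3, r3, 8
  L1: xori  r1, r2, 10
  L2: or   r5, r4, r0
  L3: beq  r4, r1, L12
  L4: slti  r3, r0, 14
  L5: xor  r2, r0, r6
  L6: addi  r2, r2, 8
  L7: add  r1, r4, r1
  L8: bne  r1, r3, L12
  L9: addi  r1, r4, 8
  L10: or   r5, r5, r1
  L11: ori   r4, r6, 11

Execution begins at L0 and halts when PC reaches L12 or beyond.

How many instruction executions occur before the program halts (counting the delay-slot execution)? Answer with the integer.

10

PC=0  ori   r3, r3, 8        | r0=0 r1=1 r2=13 r3=12 r4=11 r5=10 r6=2
PC=1  xori  r1, r2, 10       | r0=0 r1=7 r2=13 r3=12 r4=11 r5=10 r6=2
PC=2  or   r5, r4, r0        | r0=0 r1=7 r2=13 r3=12 r4=11 r5=11 r6=2
PC=3  beq  r4, r1, L12       | r0=0 r1=7 r2=13 r3=12 r4=11 r5=11 r6=2  [not taken]
PC=4  slti  r3, r0, 14       | r0=0 r1=7 r2=13 r3=1 r4=11 r5=11 r6=2
PC=5  xor  r2, r0, r6        | r0=0 r1=7 r2=2 r3=1 r4=11 r5=11 r6=2
PC=6  addi  r2, r2, 8        | r0=0 r1=7 r2=10 r3=1 r4=11 r5=11 r6=2
PC=7  add  r1, r4, r1        | r0=0 r1=18 r2=10 r3=1 r4=11 r5=11 r6=2
PC=8  bne  r1, r3, L12       | r0=0 r1=18 r2=10 r3=1 r4=11 r5=11 r6=2  [TAKEN]
PC=9  addi  r1, r4, 8        | r0=0 r1=19 r2=10 r3=1 r4=11 r5=11 r6=2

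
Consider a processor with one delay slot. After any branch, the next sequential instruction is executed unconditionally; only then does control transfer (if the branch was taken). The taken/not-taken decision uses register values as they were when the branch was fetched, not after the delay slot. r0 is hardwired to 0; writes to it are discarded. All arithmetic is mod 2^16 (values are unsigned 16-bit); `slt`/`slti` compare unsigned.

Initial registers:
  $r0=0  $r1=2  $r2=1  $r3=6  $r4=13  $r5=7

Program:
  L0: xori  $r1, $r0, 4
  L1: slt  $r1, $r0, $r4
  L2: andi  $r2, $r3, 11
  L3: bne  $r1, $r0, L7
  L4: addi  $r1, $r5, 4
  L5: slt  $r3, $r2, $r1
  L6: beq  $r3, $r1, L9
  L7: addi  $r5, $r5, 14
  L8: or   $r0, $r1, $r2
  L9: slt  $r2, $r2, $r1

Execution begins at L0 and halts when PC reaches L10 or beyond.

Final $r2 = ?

1

[0] xori  $r1, $r0, 4  →  {$r0:0, $r1:4, $r2:1, $r3:6, $r4:13, $r5:7}
[1] slt  $r1, $r0, $r4  →  {$r0:0, $r1:1, $r2:1, $r3:6, $r4:13, $r5:7}
[2] andi  $r2, $r3, 11  →  {$r0:0, $r1:1, $r2:2, $r3:6, $r4:13, $r5:7}
[3] bne  $r1, $r0, L7  →  {$r0:0, $r1:1, $r2:2, $r3:6, $r4:13, $r5:7}  ⟨branch taken⟩
[4] addi  $r1, $r5, 4  →  {$r0:0, $r1:11, $r2:2, $r3:6, $r4:13, $r5:7}
[7] addi  $r5, $r5, 14  →  {$r0:0, $r1:11, $r2:2, $r3:6, $r4:13, $r5:21}
[8] or   $r0, $r1, $r2  →  {$r0:0, $r1:11, $r2:2, $r3:6, $r4:13, $r5:21}
[9] slt  $r2, $r2, $r1  →  {$r0:0, $r1:11, $r2:1, $r3:6, $r4:13, $r5:21}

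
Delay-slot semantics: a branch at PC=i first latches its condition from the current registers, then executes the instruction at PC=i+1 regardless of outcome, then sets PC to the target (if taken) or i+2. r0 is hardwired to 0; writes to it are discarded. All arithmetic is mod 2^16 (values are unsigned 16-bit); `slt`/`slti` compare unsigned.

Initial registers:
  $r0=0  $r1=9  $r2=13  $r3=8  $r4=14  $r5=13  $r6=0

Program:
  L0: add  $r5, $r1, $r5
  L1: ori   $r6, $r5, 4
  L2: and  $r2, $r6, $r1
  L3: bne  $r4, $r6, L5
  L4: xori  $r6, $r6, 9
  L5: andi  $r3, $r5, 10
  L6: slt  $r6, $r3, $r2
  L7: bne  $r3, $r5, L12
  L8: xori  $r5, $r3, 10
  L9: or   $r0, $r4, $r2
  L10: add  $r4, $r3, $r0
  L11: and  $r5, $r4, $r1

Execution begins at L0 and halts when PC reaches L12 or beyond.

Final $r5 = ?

[0] add  $r5, $r1, $r5  →  {$r0:0, $r1:9, $r2:13, $r3:8, $r4:14, $r5:22, $r6:0}
[1] ori   $r6, $r5, 4  →  {$r0:0, $r1:9, $r2:13, $r3:8, $r4:14, $r5:22, $r6:22}
[2] and  $r2, $r6, $r1  →  {$r0:0, $r1:9, $r2:0, $r3:8, $r4:14, $r5:22, $r6:22}
[3] bne  $r4, $r6, L5  →  {$r0:0, $r1:9, $r2:0, $r3:8, $r4:14, $r5:22, $r6:22}  ⟨branch taken⟩
[4] xori  $r6, $r6, 9  →  {$r0:0, $r1:9, $r2:0, $r3:8, $r4:14, $r5:22, $r6:31}
[5] andi  $r3, $r5, 10  →  {$r0:0, $r1:9, $r2:0, $r3:2, $r4:14, $r5:22, $r6:31}
[6] slt  $r6, $r3, $r2  →  {$r0:0, $r1:9, $r2:0, $r3:2, $r4:14, $r5:22, $r6:0}
[7] bne  $r3, $r5, L12  →  {$r0:0, $r1:9, $r2:0, $r3:2, $r4:14, $r5:22, $r6:0}  ⟨branch taken⟩
[8] xori  $r5, $r3, 10  →  {$r0:0, $r1:9, $r2:0, $r3:2, $r4:14, $r5:8, $r6:0}

8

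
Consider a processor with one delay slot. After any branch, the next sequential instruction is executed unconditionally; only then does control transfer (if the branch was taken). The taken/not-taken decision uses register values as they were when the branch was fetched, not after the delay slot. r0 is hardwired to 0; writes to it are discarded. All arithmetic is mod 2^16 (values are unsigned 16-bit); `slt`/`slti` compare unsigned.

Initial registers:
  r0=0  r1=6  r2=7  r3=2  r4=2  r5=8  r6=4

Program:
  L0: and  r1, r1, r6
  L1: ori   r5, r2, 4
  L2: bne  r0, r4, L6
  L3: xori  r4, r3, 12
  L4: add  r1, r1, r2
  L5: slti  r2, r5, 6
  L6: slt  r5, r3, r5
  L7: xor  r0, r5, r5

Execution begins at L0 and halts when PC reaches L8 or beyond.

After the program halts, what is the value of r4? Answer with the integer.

14

#0 and  r1, r1, r6 ; 0/4/7/2/2/8/4
#1 ori   r5, r2, 4 ; 0/4/7/2/2/7/4
#2 bne  r0, r4, L6 ; 0/4/7/2/2/7/4 ; →target
#3 xori  r4, r3, 12 ; 0/4/7/2/14/7/4
#6 slt  r5, r3, r5 ; 0/4/7/2/14/1/4
#7 xor  r0, r5, r5 ; 0/4/7/2/14/1/4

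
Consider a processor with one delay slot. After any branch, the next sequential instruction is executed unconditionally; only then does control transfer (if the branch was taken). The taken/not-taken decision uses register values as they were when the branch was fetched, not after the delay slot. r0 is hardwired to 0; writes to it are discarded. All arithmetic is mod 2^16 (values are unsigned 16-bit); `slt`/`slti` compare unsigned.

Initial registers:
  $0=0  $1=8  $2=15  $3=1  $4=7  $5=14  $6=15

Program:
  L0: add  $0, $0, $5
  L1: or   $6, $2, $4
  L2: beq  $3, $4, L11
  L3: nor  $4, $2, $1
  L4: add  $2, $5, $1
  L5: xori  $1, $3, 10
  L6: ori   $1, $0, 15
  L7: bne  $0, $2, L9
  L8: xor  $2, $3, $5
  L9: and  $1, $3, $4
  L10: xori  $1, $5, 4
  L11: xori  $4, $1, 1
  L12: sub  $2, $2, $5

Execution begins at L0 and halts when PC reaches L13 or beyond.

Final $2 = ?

[0] add  $0, $0, $5  →  {$0:0, $1:8, $2:15, $3:1, $4:7, $5:14, $6:15}
[1] or   $6, $2, $4  →  {$0:0, $1:8, $2:15, $3:1, $4:7, $5:14, $6:15}
[2] beq  $3, $4, L11  →  {$0:0, $1:8, $2:15, $3:1, $4:7, $5:14, $6:15}  ⟨branch fallthrough⟩
[3] nor  $4, $2, $1  →  {$0:0, $1:8, $2:15, $3:1, $4:65520, $5:14, $6:15}
[4] add  $2, $5, $1  →  {$0:0, $1:8, $2:22, $3:1, $4:65520, $5:14, $6:15}
[5] xori  $1, $3, 10  →  {$0:0, $1:11, $2:22, $3:1, $4:65520, $5:14, $6:15}
[6] ori   $1, $0, 15  →  {$0:0, $1:15, $2:22, $3:1, $4:65520, $5:14, $6:15}
[7] bne  $0, $2, L9  →  {$0:0, $1:15, $2:22, $3:1, $4:65520, $5:14, $6:15}  ⟨branch taken⟩
[8] xor  $2, $3, $5  →  {$0:0, $1:15, $2:15, $3:1, $4:65520, $5:14, $6:15}
[9] and  $1, $3, $4  →  {$0:0, $1:0, $2:15, $3:1, $4:65520, $5:14, $6:15}
[10] xori  $1, $5, 4  →  {$0:0, $1:10, $2:15, $3:1, $4:65520, $5:14, $6:15}
[11] xori  $4, $1, 1  →  {$0:0, $1:10, $2:15, $3:1, $4:11, $5:14, $6:15}
[12] sub  $2, $2, $5  →  {$0:0, $1:10, $2:1, $3:1, $4:11, $5:14, $6:15}

1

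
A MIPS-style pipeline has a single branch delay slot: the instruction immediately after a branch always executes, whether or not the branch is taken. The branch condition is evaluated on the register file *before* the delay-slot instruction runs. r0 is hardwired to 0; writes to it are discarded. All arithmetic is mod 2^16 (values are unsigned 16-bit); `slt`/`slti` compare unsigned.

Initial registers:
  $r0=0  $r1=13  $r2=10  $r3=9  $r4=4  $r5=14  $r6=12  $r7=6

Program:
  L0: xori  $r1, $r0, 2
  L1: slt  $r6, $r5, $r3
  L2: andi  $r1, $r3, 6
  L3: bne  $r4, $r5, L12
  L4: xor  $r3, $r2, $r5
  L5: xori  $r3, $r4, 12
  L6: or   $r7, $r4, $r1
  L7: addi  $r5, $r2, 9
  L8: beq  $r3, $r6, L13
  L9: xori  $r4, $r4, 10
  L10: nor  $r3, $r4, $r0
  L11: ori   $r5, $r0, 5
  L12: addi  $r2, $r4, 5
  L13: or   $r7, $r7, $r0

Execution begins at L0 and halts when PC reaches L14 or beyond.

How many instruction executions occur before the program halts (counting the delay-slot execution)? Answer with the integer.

7

  step pc=0: xori  $r1, $r0, 2  regs=(0,2,10,9,4,14,12,6)
  step pc=1: slt  $r6, $r5, $r3  regs=(0,2,10,9,4,14,0,6)
  step pc=2: andi  $r1, $r3, 6  regs=(0,0,10,9,4,14,0,6)
  step pc=3: bne  $r4, $r5, L12  cond=T  regs=(0,0,10,9,4,14,0,6)
  step pc=4: xor  $r3, $r2, $r5  regs=(0,0,10,4,4,14,0,6)
  step pc=12: addi  $r2, $r4, 5  regs=(0,0,9,4,4,14,0,6)
  step pc=13: or   $r7, $r7, $r0  regs=(0,0,9,4,4,14,0,6)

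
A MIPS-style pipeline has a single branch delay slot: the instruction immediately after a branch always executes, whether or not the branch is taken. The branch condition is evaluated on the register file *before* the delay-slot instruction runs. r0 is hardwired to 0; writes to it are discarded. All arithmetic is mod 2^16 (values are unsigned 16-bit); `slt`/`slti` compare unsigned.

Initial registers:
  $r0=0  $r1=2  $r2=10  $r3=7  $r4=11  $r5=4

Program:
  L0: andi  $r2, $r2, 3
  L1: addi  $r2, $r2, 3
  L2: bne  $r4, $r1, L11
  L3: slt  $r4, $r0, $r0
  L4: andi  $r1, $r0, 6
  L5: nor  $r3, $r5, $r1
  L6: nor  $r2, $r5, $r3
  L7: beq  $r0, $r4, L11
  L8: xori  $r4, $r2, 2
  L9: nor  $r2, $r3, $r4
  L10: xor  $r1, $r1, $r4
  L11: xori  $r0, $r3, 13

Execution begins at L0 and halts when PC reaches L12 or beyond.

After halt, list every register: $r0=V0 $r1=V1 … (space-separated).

  step pc=0: andi  $r2, $r2, 3  regs=(0,2,2,7,11,4)
  step pc=1: addi  $r2, $r2, 3  regs=(0,2,5,7,11,4)
  step pc=2: bne  $r4, $r1, L11  cond=T  regs=(0,2,5,7,11,4)
  step pc=3: slt  $r4, $r0, $r0  regs=(0,2,5,7,0,4)
  step pc=11: xori  $r0, $r3, 13  regs=(0,2,5,7,0,4)

$r0=0 $r1=2 $r2=5 $r3=7 $r4=0 $r5=4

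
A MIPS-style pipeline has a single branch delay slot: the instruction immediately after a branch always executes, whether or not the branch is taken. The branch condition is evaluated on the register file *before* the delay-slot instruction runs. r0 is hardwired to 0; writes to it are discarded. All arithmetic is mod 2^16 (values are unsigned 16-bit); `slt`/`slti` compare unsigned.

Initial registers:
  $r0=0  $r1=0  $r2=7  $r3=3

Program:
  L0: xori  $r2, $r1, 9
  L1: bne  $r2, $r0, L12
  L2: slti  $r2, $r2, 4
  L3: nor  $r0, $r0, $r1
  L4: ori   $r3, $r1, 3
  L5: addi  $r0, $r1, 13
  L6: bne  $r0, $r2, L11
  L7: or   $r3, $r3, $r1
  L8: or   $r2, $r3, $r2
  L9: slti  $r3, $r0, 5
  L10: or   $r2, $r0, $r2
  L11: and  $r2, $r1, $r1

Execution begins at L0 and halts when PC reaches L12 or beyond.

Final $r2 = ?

#0 xori  $r2, $r1, 9 ; 0/0/9/3
#1 bne  $r2, $r0, L12 ; 0/0/9/3 ; →target
#2 slti  $r2, $r2, 4 ; 0/0/0/3

0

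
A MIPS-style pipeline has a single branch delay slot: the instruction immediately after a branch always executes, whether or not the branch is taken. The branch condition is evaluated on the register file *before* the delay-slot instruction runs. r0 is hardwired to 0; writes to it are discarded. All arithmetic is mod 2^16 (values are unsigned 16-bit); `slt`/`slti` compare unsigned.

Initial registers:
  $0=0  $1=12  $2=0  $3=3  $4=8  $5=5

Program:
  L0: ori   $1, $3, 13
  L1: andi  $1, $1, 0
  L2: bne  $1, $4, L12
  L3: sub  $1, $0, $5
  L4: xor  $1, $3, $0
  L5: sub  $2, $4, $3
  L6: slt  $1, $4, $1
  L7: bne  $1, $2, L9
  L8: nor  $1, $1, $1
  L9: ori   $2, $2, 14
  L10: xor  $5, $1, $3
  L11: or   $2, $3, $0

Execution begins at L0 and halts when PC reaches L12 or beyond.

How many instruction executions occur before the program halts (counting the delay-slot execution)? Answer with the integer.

PC=0  ori   $1, $3, 13       | $0=0 $1=15 $2=0 $3=3 $4=8 $5=5
PC=1  andi  $1, $1, 0        | $0=0 $1=0 $2=0 $3=3 $4=8 $5=5
PC=2  bne  $1, $4, L12       | $0=0 $1=0 $2=0 $3=3 $4=8 $5=5  [TAKEN]
PC=3  sub  $1, $0, $5        | $0=0 $1=65531 $2=0 $3=3 $4=8 $5=5

4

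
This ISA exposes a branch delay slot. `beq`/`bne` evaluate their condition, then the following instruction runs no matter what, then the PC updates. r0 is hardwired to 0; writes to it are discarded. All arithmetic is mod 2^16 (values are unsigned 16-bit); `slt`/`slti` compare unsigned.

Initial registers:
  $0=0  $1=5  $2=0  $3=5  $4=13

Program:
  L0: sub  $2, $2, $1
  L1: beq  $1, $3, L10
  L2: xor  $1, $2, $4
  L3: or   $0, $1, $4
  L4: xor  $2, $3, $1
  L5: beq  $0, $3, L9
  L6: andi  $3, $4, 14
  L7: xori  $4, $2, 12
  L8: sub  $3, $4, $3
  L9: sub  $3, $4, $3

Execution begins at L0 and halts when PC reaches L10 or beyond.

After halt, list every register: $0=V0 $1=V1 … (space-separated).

  step pc=0: sub  $2, $2, $1  regs=(0,5,65531,5,13)
  step pc=1: beq  $1, $3, L10  cond=T  regs=(0,5,65531,5,13)
  step pc=2: xor  $1, $2, $4  regs=(0,65526,65531,5,13)

$0=0 $1=65526 $2=65531 $3=5 $4=13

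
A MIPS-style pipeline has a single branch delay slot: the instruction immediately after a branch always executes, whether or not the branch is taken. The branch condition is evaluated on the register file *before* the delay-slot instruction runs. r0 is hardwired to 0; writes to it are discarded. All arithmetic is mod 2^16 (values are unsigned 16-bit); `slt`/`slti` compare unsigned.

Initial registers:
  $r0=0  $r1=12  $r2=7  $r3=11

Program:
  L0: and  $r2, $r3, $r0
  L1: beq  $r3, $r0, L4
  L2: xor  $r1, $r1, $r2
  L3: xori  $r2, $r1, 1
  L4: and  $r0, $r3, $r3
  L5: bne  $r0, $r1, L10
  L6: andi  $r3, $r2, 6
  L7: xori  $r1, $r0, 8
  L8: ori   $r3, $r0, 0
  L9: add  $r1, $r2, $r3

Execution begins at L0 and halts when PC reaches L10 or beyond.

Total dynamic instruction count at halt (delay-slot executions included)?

7

#0 and  $r2, $r3, $r0 ; 0/12/0/11
#1 beq  $r3, $r0, L4 ; 0/12/0/11 ; →fallthru
#2 xor  $r1, $r1, $r2 ; 0/12/0/11
#3 xori  $r2, $r1, 1 ; 0/12/13/11
#4 and  $r0, $r3, $r3 ; 0/12/13/11
#5 bne  $r0, $r1, L10 ; 0/12/13/11 ; →target
#6 andi  $r3, $r2, 6 ; 0/12/13/4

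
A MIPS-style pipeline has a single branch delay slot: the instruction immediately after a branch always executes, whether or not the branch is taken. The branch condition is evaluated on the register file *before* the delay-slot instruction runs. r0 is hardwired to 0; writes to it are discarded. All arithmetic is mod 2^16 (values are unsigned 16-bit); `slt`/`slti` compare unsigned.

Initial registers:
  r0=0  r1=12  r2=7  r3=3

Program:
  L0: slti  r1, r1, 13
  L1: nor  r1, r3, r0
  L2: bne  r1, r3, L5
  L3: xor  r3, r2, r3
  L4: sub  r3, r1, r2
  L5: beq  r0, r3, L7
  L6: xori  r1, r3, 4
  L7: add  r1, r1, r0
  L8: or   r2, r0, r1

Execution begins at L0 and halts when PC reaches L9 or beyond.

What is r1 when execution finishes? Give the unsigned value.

PC=0  slti  r1, r1, 13       | r0=0 r1=1 r2=7 r3=3
PC=1  nor  r1, r3, r0        | r0=0 r1=65532 r2=7 r3=3
PC=2  bne  r1, r3, L5        | r0=0 r1=65532 r2=7 r3=3  [TAKEN]
PC=3  xor  r3, r2, r3        | r0=0 r1=65532 r2=7 r3=4
PC=5  beq  r0, r3, L7        | r0=0 r1=65532 r2=7 r3=4  [not taken]
PC=6  xori  r1, r3, 4        | r0=0 r1=0 r2=7 r3=4
PC=7  add  r1, r1, r0        | r0=0 r1=0 r2=7 r3=4
PC=8  or   r2, r0, r1        | r0=0 r1=0 r2=0 r3=4

0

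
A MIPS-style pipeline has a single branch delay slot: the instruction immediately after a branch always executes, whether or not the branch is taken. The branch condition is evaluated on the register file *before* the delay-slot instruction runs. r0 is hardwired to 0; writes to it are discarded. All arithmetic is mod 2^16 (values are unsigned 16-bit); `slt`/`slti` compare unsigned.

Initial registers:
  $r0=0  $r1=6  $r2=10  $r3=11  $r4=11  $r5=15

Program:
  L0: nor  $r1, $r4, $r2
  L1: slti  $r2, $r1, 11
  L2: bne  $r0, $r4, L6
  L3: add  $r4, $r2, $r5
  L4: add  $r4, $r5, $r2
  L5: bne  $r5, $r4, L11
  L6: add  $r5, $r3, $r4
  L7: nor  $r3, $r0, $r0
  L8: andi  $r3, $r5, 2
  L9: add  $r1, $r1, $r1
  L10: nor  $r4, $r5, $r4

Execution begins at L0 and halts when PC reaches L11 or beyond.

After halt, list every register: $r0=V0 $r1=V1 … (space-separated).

PC=0  nor  $r1, $r4, $r2     | $r0=0 $r1=65524 $r2=10 $r3=11 $r4=11 $r5=15
PC=1  slti  $r2, $r1, 11     | $r0=0 $r1=65524 $r2=0 $r3=11 $r4=11 $r5=15
PC=2  bne  $r0, $r4, L6      | $r0=0 $r1=65524 $r2=0 $r3=11 $r4=11 $r5=15  [TAKEN]
PC=3  add  $r4, $r2, $r5     | $r0=0 $r1=65524 $r2=0 $r3=11 $r4=15 $r5=15
PC=6  add  $r5, $r3, $r4     | $r0=0 $r1=65524 $r2=0 $r3=11 $r4=15 $r5=26
PC=7  nor  $r3, $r0, $r0     | $r0=0 $r1=65524 $r2=0 $r3=65535 $r4=15 $r5=26
PC=8  andi  $r3, $r5, 2      | $r0=0 $r1=65524 $r2=0 $r3=2 $r4=15 $r5=26
PC=9  add  $r1, $r1, $r1     | $r0=0 $r1=65512 $r2=0 $r3=2 $r4=15 $r5=26
PC=10 nor  $r4, $r5, $r4     | $r0=0 $r1=65512 $r2=0 $r3=2 $r4=65504 $r5=26

$r0=0 $r1=65512 $r2=0 $r3=2 $r4=65504 $r5=26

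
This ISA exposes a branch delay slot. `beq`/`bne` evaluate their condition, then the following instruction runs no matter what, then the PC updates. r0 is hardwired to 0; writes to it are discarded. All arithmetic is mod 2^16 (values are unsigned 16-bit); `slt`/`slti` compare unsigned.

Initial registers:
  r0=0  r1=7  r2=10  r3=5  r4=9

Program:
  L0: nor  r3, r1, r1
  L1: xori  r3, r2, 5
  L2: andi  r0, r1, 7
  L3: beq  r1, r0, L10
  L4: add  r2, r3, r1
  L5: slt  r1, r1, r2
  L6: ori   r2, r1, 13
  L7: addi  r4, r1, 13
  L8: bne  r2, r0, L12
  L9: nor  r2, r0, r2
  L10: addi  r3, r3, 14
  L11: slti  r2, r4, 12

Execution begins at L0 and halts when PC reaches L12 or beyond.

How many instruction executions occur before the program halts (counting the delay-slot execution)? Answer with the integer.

#0 nor  r3, r1, r1 ; 0/7/10/65528/9
#1 xori  r3, r2, 5 ; 0/7/10/15/9
#2 andi  r0, r1, 7 ; 0/7/10/15/9
#3 beq  r1, r0, L10 ; 0/7/10/15/9 ; →fallthru
#4 add  r2, r3, r1 ; 0/7/22/15/9
#5 slt  r1, r1, r2 ; 0/1/22/15/9
#6 ori   r2, r1, 13 ; 0/1/13/15/9
#7 addi  r4, r1, 13 ; 0/1/13/15/14
#8 bne  r2, r0, L12 ; 0/1/13/15/14 ; →target
#9 nor  r2, r0, r2 ; 0/1/65522/15/14

10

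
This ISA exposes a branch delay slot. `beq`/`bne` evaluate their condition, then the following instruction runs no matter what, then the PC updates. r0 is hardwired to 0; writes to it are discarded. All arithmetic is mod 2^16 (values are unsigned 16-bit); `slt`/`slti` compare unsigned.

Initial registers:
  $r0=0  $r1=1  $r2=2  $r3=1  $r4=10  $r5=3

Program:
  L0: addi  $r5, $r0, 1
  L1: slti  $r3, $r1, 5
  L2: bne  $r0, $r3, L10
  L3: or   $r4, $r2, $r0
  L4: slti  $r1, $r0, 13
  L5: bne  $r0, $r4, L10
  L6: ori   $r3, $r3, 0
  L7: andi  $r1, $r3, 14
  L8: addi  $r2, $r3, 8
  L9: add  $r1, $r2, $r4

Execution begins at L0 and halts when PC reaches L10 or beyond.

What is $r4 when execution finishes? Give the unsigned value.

2

  step pc=0: addi  $r5, $r0, 1  regs=(0,1,2,1,10,1)
  step pc=1: slti  $r3, $r1, 5  regs=(0,1,2,1,10,1)
  step pc=2: bne  $r0, $r3, L10  cond=T  regs=(0,1,2,1,10,1)
  step pc=3: or   $r4, $r2, $r0  regs=(0,1,2,1,2,1)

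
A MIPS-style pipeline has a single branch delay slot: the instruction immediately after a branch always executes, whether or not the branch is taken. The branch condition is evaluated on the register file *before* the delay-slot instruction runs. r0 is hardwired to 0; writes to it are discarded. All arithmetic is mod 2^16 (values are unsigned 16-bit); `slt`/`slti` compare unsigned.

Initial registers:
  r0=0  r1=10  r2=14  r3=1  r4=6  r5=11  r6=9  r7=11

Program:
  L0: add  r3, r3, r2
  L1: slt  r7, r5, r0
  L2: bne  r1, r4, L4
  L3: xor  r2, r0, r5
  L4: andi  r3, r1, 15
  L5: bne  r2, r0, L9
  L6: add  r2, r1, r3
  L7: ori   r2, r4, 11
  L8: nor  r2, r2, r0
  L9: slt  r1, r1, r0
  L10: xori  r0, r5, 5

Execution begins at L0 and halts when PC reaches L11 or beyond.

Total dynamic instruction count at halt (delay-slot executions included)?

PC=0  add  r3, r3, r2        | r0=0 r1=10 r2=14 r3=15 r4=6 r5=11 r6=9 r7=11
PC=1  slt  r7, r5, r0        | r0=0 r1=10 r2=14 r3=15 r4=6 r5=11 r6=9 r7=0
PC=2  bne  r1, r4, L4        | r0=0 r1=10 r2=14 r3=15 r4=6 r5=11 r6=9 r7=0  [TAKEN]
PC=3  xor  r2, r0, r5        | r0=0 r1=10 r2=11 r3=15 r4=6 r5=11 r6=9 r7=0
PC=4  andi  r3, r1, 15       | r0=0 r1=10 r2=11 r3=10 r4=6 r5=11 r6=9 r7=0
PC=5  bne  r2, r0, L9        | r0=0 r1=10 r2=11 r3=10 r4=6 r5=11 r6=9 r7=0  [TAKEN]
PC=6  add  r2, r1, r3        | r0=0 r1=10 r2=20 r3=10 r4=6 r5=11 r6=9 r7=0
PC=9  slt  r1, r1, r0        | r0=0 r1=0 r2=20 r3=10 r4=6 r5=11 r6=9 r7=0
PC=10 xori  r0, r5, 5        | r0=0 r1=0 r2=20 r3=10 r4=6 r5=11 r6=9 r7=0

9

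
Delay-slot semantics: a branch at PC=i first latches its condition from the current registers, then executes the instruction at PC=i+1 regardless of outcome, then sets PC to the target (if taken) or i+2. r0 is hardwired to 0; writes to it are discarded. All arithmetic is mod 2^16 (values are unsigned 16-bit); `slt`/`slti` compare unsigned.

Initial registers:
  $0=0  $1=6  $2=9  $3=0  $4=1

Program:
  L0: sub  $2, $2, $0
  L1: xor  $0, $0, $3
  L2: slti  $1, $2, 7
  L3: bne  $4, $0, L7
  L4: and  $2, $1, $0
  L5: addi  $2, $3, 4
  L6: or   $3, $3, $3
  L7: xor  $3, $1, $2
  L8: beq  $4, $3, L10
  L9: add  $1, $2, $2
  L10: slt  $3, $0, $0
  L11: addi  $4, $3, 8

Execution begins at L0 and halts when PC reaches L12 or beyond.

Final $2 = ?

  step pc=0: sub  $2, $2, $0  regs=(0,6,9,0,1)
  step pc=1: xor  $0, $0, $3  regs=(0,6,9,0,1)
  step pc=2: slti  $1, $2, 7  regs=(0,0,9,0,1)
  step pc=3: bne  $4, $0, L7  cond=T  regs=(0,0,9,0,1)
  step pc=4: and  $2, $1, $0  regs=(0,0,0,0,1)
  step pc=7: xor  $3, $1, $2  regs=(0,0,0,0,1)
  step pc=8: beq  $4, $3, L10  cond=F  regs=(0,0,0,0,1)
  step pc=9: add  $1, $2, $2  regs=(0,0,0,0,1)
  step pc=10: slt  $3, $0, $0  regs=(0,0,0,0,1)
  step pc=11: addi  $4, $3, 8  regs=(0,0,0,0,8)

0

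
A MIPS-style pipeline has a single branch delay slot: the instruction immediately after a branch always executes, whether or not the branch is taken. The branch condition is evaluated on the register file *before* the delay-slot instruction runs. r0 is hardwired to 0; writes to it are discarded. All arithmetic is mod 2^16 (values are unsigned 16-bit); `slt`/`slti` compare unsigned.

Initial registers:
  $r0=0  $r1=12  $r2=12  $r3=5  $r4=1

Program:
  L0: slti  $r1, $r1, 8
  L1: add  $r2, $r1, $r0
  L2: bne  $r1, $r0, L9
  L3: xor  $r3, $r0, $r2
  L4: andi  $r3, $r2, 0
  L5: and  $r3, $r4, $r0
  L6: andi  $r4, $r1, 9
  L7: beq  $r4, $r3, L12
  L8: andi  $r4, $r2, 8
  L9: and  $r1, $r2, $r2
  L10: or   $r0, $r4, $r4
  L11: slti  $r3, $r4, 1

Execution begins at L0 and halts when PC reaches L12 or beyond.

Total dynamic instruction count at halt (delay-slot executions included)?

9

[0] slti  $r1, $r1, 8  →  {$r0:0, $r1:0, $r2:12, $r3:5, $r4:1}
[1] add  $r2, $r1, $r0  →  {$r0:0, $r1:0, $r2:0, $r3:5, $r4:1}
[2] bne  $r1, $r0, L9  →  {$r0:0, $r1:0, $r2:0, $r3:5, $r4:1}  ⟨branch fallthrough⟩
[3] xor  $r3, $r0, $r2  →  {$r0:0, $r1:0, $r2:0, $r3:0, $r4:1}
[4] andi  $r3, $r2, 0  →  {$r0:0, $r1:0, $r2:0, $r3:0, $r4:1}
[5] and  $r3, $r4, $r0  →  {$r0:0, $r1:0, $r2:0, $r3:0, $r4:1}
[6] andi  $r4, $r1, 9  →  {$r0:0, $r1:0, $r2:0, $r3:0, $r4:0}
[7] beq  $r4, $r3, L12  →  {$r0:0, $r1:0, $r2:0, $r3:0, $r4:0}  ⟨branch taken⟩
[8] andi  $r4, $r2, 8  →  {$r0:0, $r1:0, $r2:0, $r3:0, $r4:0}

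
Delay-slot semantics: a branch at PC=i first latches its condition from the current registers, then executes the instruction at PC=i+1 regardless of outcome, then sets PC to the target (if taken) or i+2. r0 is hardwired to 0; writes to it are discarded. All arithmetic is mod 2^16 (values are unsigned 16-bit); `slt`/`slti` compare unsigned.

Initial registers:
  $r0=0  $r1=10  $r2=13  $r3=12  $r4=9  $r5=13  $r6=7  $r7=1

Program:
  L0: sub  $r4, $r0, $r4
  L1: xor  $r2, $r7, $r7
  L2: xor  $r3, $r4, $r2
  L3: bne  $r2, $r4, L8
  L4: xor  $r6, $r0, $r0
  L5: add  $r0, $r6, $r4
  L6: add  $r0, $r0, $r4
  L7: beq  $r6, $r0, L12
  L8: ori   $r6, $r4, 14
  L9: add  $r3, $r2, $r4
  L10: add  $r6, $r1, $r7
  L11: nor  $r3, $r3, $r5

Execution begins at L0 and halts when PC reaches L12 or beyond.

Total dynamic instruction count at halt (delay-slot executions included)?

#0 sub  $r4, $r0, $r4 ; 0/10/13/12/65527/13/7/1
#1 xor  $r2, $r7, $r7 ; 0/10/0/12/65527/13/7/1
#2 xor  $r3, $r4, $r2 ; 0/10/0/65527/65527/13/7/1
#3 bne  $r2, $r4, L8 ; 0/10/0/65527/65527/13/7/1 ; →target
#4 xor  $r6, $r0, $r0 ; 0/10/0/65527/65527/13/0/1
#8 ori   $r6, $r4, 14 ; 0/10/0/65527/65527/13/65535/1
#9 add  $r3, $r2, $r4 ; 0/10/0/65527/65527/13/65535/1
#10 add  $r6, $r1, $r7 ; 0/10/0/65527/65527/13/11/1
#11 nor  $r3, $r3, $r5 ; 0/10/0/0/65527/13/11/1

9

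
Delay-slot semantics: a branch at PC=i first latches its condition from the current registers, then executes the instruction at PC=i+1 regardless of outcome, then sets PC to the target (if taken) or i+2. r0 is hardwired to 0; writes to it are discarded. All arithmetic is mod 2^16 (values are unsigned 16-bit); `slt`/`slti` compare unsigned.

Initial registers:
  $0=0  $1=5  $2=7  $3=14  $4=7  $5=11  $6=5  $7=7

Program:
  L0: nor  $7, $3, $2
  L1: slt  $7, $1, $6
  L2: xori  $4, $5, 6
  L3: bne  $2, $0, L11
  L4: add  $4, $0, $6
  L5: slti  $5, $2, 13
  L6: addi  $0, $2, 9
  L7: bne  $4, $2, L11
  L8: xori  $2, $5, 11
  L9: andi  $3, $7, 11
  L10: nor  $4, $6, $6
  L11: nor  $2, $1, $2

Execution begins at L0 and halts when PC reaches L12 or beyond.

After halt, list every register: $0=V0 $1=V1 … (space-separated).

$0=0 $1=5 $2=65528 $3=14 $4=5 $5=11 $6=5 $7=0

[0] nor  $7, $3, $2  →  {$0:0, $1:5, $2:7, $3:14, $4:7, $5:11, $6:5, $7:65520}
[1] slt  $7, $1, $6  →  {$0:0, $1:5, $2:7, $3:14, $4:7, $5:11, $6:5, $7:0}
[2] xori  $4, $5, 6  →  {$0:0, $1:5, $2:7, $3:14, $4:13, $5:11, $6:5, $7:0}
[3] bne  $2, $0, L11  →  {$0:0, $1:5, $2:7, $3:14, $4:13, $5:11, $6:5, $7:0}  ⟨branch taken⟩
[4] add  $4, $0, $6  →  {$0:0, $1:5, $2:7, $3:14, $4:5, $5:11, $6:5, $7:0}
[11] nor  $2, $1, $2  →  {$0:0, $1:5, $2:65528, $3:14, $4:5, $5:11, $6:5, $7:0}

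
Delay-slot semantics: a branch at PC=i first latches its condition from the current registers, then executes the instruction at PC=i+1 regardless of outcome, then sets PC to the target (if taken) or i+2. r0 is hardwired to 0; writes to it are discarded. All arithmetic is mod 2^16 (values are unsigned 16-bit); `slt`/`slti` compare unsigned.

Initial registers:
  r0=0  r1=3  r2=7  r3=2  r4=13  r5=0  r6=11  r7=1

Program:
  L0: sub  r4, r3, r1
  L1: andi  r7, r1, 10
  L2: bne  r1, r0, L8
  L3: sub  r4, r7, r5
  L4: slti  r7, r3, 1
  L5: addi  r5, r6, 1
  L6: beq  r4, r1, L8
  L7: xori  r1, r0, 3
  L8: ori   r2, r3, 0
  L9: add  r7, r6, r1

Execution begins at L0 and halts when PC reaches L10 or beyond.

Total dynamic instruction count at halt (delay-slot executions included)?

[0] sub  r4, r3, r1  →  {r0:0, r1:3, r2:7, r3:2, r4:65535, r5:0, r6:11, r7:1}
[1] andi  r7, r1, 10  →  {r0:0, r1:3, r2:7, r3:2, r4:65535, r5:0, r6:11, r7:2}
[2] bne  r1, r0, L8  →  {r0:0, r1:3, r2:7, r3:2, r4:65535, r5:0, r6:11, r7:2}  ⟨branch taken⟩
[3] sub  r4, r7, r5  →  {r0:0, r1:3, r2:7, r3:2, r4:2, r5:0, r6:11, r7:2}
[8] ori   r2, r3, 0  →  {r0:0, r1:3, r2:2, r3:2, r4:2, r5:0, r6:11, r7:2}
[9] add  r7, r6, r1  →  {r0:0, r1:3, r2:2, r3:2, r4:2, r5:0, r6:11, r7:14}

6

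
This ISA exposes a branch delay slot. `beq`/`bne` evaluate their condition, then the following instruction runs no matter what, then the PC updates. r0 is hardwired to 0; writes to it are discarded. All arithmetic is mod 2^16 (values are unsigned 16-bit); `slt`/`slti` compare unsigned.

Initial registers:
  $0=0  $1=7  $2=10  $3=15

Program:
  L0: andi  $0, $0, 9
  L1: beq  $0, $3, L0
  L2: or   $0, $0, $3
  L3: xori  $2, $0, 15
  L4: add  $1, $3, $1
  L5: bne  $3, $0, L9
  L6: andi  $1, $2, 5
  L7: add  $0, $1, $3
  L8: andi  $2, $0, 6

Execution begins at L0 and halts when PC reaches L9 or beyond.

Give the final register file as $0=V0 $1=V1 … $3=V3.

$0=0 $1=5 $2=15 $3=15

PC=0  andi  $0, $0, 9        | $0=0 $1=7 $2=10 $3=15
PC=1  beq  $0, $3, L0        | $0=0 $1=7 $2=10 $3=15  [not taken]
PC=2  or   $0, $0, $3        | $0=0 $1=7 $2=10 $3=15
PC=3  xori  $2, $0, 15       | $0=0 $1=7 $2=15 $3=15
PC=4  add  $1, $3, $1        | $0=0 $1=22 $2=15 $3=15
PC=5  bne  $3, $0, L9        | $0=0 $1=22 $2=15 $3=15  [TAKEN]
PC=6  andi  $1, $2, 5        | $0=0 $1=5 $2=15 $3=15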